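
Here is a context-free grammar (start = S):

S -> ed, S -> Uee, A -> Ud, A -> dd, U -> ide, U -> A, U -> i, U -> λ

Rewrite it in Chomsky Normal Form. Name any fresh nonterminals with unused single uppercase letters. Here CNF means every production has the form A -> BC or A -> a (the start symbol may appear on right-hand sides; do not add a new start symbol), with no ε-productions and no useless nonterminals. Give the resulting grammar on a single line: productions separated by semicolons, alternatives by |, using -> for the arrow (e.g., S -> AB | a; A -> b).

S -> CB | CC | UE; B -> d; C -> e; D -> i; E -> CC; F -> BC; U -> d | i | BB | DF | UB

Nullable: {U}; after ε-elimination: S -> ed | ee | Uee; A -> d | Ud | dd; U -> A | i | ide.
After unit-elimination: S -> ed | ee | Uee; A -> d | Ud | dd; U -> d | i | Ud | dd | ide.
TERM: introduce B -> d, C -> e, D -> i and substitute in every rule of length ≥2.
BIN: S -> UCC becomes S -> UE, E -> CC; U -> DBC becomes U -> DF, F -> BC.
Drop unreachable/unproductive: A.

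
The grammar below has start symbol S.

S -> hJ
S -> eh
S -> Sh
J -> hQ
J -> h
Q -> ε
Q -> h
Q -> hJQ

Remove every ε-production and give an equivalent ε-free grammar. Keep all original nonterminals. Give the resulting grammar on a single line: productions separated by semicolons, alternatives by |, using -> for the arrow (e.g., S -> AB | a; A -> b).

S -> Sh | eh | hJ; J -> h | hQ; Q -> h | hJ | hJQ

Nullable set: {Q}.
J -> hQ: Q nullable, giving h | hQ.
Drop Q -> ε.
Q -> hJQ: Q nullable, giving hJ | hJQ.
Unchanged (no nullable symbols): S -> Sh; S -> eh; S -> hJ; J -> h; Q -> h.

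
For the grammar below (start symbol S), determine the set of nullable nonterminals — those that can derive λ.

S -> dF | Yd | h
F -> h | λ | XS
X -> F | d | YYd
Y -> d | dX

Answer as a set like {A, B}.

Directly nullable (have an ε-rule): {F}.
X is nullable via X -> F (every symbol on the right is already known nullable).
Not nullable: S, Y — each has a terminal in every rule's right-hand side or depends on a non-nullable symbol.

{F, X}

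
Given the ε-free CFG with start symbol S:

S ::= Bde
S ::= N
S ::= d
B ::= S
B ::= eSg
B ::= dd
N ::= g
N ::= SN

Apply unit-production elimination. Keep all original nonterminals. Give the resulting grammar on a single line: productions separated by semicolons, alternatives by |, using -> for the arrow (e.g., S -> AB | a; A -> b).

Unit productions: B->S, S->N.
Unit pairs (A ⇒* B via units): (B,N), (B,S), (S,N).
S: inherits non-unit rules of {N, S} → Bde | SN | d | g.
B: inherits non-unit rules of {B, N, S} → Bde | SN | d | dd | eSg | g.
N: inherits non-unit rules of {N} → SN | g.

S -> d | g | SN | Bde; B -> d | g | SN | dd | Bde | eSg; N -> g | SN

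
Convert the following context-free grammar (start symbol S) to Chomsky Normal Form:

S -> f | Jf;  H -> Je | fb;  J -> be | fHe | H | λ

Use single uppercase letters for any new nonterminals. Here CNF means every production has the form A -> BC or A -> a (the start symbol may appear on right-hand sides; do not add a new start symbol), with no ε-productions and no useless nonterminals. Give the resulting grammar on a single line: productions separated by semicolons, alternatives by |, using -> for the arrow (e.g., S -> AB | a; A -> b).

S -> f | JB; A -> e; B -> f; C -> b; D -> HA; H -> e | BC | JA; J -> e | BC | BD | CA | JA

Nullable: {J}; after ε-elimination: S -> f | Jf; H -> e | Je | fb; J -> H | be | fHe.
After unit-elimination: S -> f | Jf; H -> e | Je | fb; J -> e | Je | be | fb | fHe.
TERM: introduce C -> b, A -> e, B -> f and substitute in every rule of length ≥2.
BIN: J -> BHA becomes J -> BD, D -> HA.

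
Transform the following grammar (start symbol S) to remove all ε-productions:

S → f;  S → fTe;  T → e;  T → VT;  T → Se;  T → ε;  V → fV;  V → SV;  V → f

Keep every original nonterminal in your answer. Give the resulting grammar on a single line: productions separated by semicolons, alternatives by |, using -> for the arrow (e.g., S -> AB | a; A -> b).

Nullable set: {T}.
S -> fTe: T nullable, giving fTe | fe.
Drop T -> ε.
T -> VT: T nullable, giving V | VT.
Unchanged (no nullable symbols): S -> f; T -> Se; T -> e; V -> SV; V -> f; V -> fV.

S -> f | fe | fTe; T -> V | e | Se | VT; V -> f | SV | fV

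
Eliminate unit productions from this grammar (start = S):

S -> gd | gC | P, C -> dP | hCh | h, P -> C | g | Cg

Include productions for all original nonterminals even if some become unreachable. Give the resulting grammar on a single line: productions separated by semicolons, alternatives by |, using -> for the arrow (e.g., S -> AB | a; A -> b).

S -> g | h | Cg | dP | gC | gd | hCh; C -> h | dP | hCh; P -> g | h | Cg | dP | hCh

Unit productions: P->C, S->P.
Unit pairs (A ⇒* B via units): (P,C), (S,C), (S,P).
S: inherits non-unit rules of {C, P, S} → Cg | dP | g | gC | gd | h | hCh.
C: inherits non-unit rules of {C} → dP | h | hCh.
P: inherits non-unit rules of {C, P} → Cg | dP | g | h | hCh.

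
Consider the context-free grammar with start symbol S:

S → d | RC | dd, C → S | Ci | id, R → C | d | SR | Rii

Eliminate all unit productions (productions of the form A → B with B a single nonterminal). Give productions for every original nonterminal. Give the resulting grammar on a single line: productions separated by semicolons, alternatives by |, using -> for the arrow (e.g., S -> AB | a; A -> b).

S -> d | RC | dd; C -> d | Ci | RC | dd | id; R -> d | Ci | RC | SR | dd | id | Rii

Unit productions: C->S, R->C.
Unit pairs (A ⇒* B via units): (C,S), (R,C), (R,S).
S: inherits non-unit rules of {S} → RC | d | dd.
C: inherits non-unit rules of {C, S} → Ci | RC | d | dd | id.
R: inherits non-unit rules of {C, R, S} → Ci | RC | Rii | SR | d | dd | id.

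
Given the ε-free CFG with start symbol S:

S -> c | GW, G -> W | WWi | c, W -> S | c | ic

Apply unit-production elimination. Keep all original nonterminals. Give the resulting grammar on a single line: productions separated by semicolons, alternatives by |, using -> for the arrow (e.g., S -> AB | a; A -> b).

Unit productions: G->W, W->S.
Unit pairs (A ⇒* B via units): (G,S), (G,W), (W,S).
S: inherits non-unit rules of {S} → GW | c.
G: inherits non-unit rules of {G, S, W} → GW | WWi | c | ic.
W: inherits non-unit rules of {S, W} → GW | c | ic.

S -> c | GW; G -> c | GW | ic | WWi; W -> c | GW | ic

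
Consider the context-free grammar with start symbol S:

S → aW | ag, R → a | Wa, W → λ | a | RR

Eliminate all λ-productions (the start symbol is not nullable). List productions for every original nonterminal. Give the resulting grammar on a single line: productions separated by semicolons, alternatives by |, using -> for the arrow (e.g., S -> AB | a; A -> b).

S -> a | aW | ag; R -> a | Wa; W -> a | RR

Nullable set: {W}.
S -> aW: W nullable, giving a | aW.
R -> Wa: W nullable, giving Wa | a.
Drop W -> λ.
Unchanged (no nullable symbols): S -> ag; R -> a; W -> RR; W -> a.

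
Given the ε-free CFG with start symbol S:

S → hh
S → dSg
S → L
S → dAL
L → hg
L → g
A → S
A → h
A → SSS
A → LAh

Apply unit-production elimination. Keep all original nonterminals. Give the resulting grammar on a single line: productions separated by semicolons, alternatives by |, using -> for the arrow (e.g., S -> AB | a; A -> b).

Unit productions: A->S, S->L.
Unit pairs (A ⇒* B via units): (A,L), (A,S), (S,L).
S: inherits non-unit rules of {L, S} → dAL | dSg | g | hg | hh.
A: inherits non-unit rules of {A, L, S} → LAh | SSS | dAL | dSg | g | h | hg | hh.
L: inherits non-unit rules of {L} → g | hg.

S -> g | hg | hh | dAL | dSg; A -> g | h | hg | hh | LAh | SSS | dAL | dSg; L -> g | hg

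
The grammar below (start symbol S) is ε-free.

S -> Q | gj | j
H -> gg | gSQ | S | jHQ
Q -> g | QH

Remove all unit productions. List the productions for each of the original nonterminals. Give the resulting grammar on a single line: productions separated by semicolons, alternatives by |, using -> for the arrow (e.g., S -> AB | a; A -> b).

Unit productions: H->S, S->Q.
Unit pairs (A ⇒* B via units): (H,Q), (H,S), (S,Q).
S: inherits non-unit rules of {Q, S} → QH | g | gj | j.
H: inherits non-unit rules of {H, Q, S} → QH | g | gSQ | gg | gj | j | jHQ.
Q: inherits non-unit rules of {Q} → QH | g.

S -> g | j | QH | gj; H -> g | j | QH | gg | gj | gSQ | jHQ; Q -> g | QH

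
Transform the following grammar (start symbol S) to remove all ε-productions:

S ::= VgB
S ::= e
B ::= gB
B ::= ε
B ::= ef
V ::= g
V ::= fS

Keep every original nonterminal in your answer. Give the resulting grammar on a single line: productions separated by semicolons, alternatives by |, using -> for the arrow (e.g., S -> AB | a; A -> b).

S -> e | Vg | VgB; B -> g | ef | gB; V -> g | fS

Nullable set: {B}.
S -> VgB: B nullable, giving Vg | VgB.
Drop B -> ε.
B -> gB: B nullable, giving g | gB.
Unchanged (no nullable symbols): S -> e; B -> ef; V -> fS; V -> g.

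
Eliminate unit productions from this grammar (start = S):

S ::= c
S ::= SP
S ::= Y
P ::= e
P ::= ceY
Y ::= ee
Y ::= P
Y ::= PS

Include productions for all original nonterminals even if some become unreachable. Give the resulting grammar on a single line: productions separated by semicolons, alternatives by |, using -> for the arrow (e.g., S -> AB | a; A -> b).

Unit productions: S->Y, Y->P.
Unit pairs (A ⇒* B via units): (S,P), (S,Y), (Y,P).
S: inherits non-unit rules of {P, S, Y} → PS | SP | c | ceY | e | ee.
P: inherits non-unit rules of {P} → ceY | e.
Y: inherits non-unit rules of {P, Y} → PS | ceY | e | ee.

S -> c | e | PS | SP | ee | ceY; P -> e | ceY; Y -> e | PS | ee | ceY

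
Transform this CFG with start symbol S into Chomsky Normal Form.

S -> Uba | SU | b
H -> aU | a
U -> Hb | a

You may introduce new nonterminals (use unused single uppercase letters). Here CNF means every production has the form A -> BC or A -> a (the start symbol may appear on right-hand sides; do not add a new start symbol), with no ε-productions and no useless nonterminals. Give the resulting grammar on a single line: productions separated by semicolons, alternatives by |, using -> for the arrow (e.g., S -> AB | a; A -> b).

No ε-productions.
No unit productions to eliminate.
TERM: introduce A -> a, B -> b and substitute in every rule of length ≥2.
BIN: S -> UBA becomes S -> UC, C -> BA.

S -> b | SU | UC; A -> a; B -> b; C -> BA; H -> a | AU; U -> a | HB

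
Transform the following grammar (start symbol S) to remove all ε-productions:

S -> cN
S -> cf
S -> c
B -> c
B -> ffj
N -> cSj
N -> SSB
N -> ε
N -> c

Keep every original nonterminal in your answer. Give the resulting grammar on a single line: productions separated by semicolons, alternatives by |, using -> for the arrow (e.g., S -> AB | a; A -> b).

S -> c | cN | cf; B -> c | ffj; N -> c | SSB | cSj

Nullable set: {N}.
S -> cN: N nullable, giving c | cN.
Drop N -> ε.
Unchanged (no nullable symbols): S -> c; S -> cf; B -> c; B -> ffj; N -> SSB; N -> c; N -> cSj.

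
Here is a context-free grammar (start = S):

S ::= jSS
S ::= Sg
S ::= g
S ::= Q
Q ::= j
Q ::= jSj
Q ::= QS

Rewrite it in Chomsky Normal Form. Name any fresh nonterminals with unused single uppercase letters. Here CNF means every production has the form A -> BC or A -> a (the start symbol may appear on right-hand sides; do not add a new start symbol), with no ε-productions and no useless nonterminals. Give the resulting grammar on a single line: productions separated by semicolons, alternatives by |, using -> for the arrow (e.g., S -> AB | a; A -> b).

S -> g | j | AD | AE | QS | SB; A -> j; B -> g; C -> SA; D -> SA; E -> SS; Q -> j | AC | QS

No ε-productions.
After unit-elimination: S -> g | j | QS | Sg | jSS | jSj; Q -> j | QS | jSj.
TERM: introduce B -> g, A -> j and substitute in every rule of length ≥2.
BIN: Q -> ASA becomes Q -> AC, C -> SA; S -> ASA becomes S -> AD, D -> SA; S -> ASS becomes S -> AE, E -> SS.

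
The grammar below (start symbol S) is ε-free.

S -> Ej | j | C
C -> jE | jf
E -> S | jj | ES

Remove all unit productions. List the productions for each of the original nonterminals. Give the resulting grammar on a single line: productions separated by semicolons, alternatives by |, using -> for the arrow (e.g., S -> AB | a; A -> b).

S -> j | Ej | jE | jf; C -> jE | jf; E -> j | ES | Ej | jE | jf | jj

Unit productions: E->S, S->C.
Unit pairs (A ⇒* B via units): (E,C), (E,S), (S,C).
S: inherits non-unit rules of {C, S} → Ej | j | jE | jf.
C: inherits non-unit rules of {C} → jE | jf.
E: inherits non-unit rules of {C, E, S} → ES | Ej | j | jE | jf | jj.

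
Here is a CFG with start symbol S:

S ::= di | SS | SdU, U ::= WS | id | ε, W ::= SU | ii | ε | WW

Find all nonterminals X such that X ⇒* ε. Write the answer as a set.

{U, W}

Directly nullable (have an ε-rule): {U, W}.
Not nullable: S — each has a terminal in every rule's right-hand side or depends on a non-nullable symbol.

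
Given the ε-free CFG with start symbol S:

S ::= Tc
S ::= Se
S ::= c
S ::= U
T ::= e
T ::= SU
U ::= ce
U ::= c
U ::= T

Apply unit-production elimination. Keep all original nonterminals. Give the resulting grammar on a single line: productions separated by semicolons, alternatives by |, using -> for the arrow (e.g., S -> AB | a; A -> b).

S -> c | e | SU | Se | Tc | ce; T -> e | SU; U -> c | e | SU | ce

Unit productions: S->U, U->T.
Unit pairs (A ⇒* B via units): (S,T), (S,U), (U,T).
S: inherits non-unit rules of {S, T, U} → SU | Se | Tc | c | ce | e.
T: inherits non-unit rules of {T} → SU | e.
U: inherits non-unit rules of {T, U} → SU | c | ce | e.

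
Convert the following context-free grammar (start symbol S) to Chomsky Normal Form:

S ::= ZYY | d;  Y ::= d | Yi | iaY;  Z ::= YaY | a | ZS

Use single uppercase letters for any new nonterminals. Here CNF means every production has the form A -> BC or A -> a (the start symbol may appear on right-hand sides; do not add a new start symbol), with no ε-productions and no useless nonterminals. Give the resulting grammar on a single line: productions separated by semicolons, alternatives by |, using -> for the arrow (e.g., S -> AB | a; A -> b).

No ε-productions.
No unit productions to eliminate.
TERM: introduce B -> a, A -> i and substitute in every rule of length ≥2.
BIN: S -> ZYY becomes S -> ZC, C -> YY; Y -> ABY becomes Y -> AD, D -> BY; Z -> YBY becomes Z -> YE, E -> BY.

S -> d | ZC; A -> i; B -> a; C -> YY; D -> BY; E -> BY; Y -> d | AD | YA; Z -> a | YE | ZS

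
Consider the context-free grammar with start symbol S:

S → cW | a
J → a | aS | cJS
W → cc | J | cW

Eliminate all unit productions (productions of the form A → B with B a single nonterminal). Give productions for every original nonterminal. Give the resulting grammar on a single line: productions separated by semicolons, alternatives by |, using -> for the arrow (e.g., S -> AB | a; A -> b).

Unit productions: W->J.
Unit pairs (A ⇒* B via units): (W,J).
S: inherits non-unit rules of {S} → a | cW.
J: inherits non-unit rules of {J} → a | aS | cJS.
W: inherits non-unit rules of {J, W} → a | aS | cJS | cW | cc.

S -> a | cW; J -> a | aS | cJS; W -> a | aS | cW | cc | cJS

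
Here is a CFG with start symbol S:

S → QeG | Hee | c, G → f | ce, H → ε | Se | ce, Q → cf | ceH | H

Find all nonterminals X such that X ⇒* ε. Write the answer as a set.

Directly nullable (have an ε-rule): {H}.
Q is nullable via Q -> H (every symbol on the right is already known nullable).
Not nullable: G, S — each has a terminal in every rule's right-hand side or depends on a non-nullable symbol.

{H, Q}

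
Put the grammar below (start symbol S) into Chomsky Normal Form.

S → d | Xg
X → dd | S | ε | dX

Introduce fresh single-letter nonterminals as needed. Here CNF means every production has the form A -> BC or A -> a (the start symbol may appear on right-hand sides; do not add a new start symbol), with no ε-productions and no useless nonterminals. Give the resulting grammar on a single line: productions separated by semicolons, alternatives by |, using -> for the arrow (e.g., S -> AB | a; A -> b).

Nullable: {X}; after ε-elimination: S -> d | g | Xg; X -> S | d | dX | dd.
After unit-elimination: S -> d | g | Xg; X -> d | g | Xg | dX | dd.
TERM: introduce B -> d, A -> g and substitute in every rule of length ≥2.

S -> d | g | XA; A -> g; B -> d; X -> d | g | BB | BX | XA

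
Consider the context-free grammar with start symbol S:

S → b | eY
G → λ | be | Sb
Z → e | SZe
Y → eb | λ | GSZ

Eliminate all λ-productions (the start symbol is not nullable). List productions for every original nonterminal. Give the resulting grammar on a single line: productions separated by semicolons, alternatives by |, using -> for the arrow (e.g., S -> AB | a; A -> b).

S -> b | e | eY; G -> Sb | be; Y -> SZ | eb | GSZ; Z -> e | SZe

Nullable set: {G, Y}.
S -> eY: Y nullable, giving e | eY.
Drop G -> λ.
Drop Y -> λ.
Y -> GSZ: G nullable, giving GSZ | SZ.
Unchanged (no nullable symbols): S -> b; G -> Sb; G -> be; Y -> eb; Z -> SZe; Z -> e.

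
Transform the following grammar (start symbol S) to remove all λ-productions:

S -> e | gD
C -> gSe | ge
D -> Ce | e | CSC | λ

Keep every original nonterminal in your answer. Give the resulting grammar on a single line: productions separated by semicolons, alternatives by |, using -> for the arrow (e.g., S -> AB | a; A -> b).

S -> e | g | gD; C -> ge | gSe; D -> e | Ce | CSC

Nullable set: {D}.
S -> gD: D nullable, giving g | gD.
Drop D -> λ.
Unchanged (no nullable symbols): S -> e; C -> gSe; C -> ge; D -> CSC; D -> Ce; D -> e.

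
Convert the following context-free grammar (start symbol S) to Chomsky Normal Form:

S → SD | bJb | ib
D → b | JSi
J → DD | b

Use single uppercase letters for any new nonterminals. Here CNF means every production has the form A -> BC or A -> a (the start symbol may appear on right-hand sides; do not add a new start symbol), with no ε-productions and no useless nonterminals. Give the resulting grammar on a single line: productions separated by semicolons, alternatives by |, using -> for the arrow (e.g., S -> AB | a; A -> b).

S -> AB | BE | SD; A -> i; B -> b; C -> SA; D -> b | JC; E -> JB; J -> b | DD

No ε-productions.
No unit productions to eliminate.
TERM: introduce B -> b, A -> i and substitute in every rule of length ≥2.
BIN: D -> JSA becomes D -> JC, C -> SA; S -> BJB becomes S -> BE, E -> JB.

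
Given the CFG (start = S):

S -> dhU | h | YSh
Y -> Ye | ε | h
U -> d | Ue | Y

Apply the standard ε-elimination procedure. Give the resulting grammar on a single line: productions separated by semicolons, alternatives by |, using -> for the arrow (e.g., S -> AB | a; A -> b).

Nullable set: {U, Y}.
S -> YSh: Y nullable, giving Sh | YSh.
S -> dhU: U nullable, giving dh | dhU.
U -> Ue: U nullable, giving Ue | e.
U -> Y: Y nullable, giving Y.
Drop Y -> ε.
Y -> Ye: Y nullable, giving Ye | e.
Unchanged (no nullable symbols): S -> h; U -> d; Y -> h.

S -> h | Sh | dh | YSh | dhU; U -> Y | d | e | Ue; Y -> e | h | Ye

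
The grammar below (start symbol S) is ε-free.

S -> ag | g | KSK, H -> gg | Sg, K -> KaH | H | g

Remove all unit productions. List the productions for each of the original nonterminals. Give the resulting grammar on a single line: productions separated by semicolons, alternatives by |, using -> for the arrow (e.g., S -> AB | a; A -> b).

S -> g | ag | KSK; H -> Sg | gg; K -> g | Sg | gg | KaH

Unit productions: K->H.
Unit pairs (A ⇒* B via units): (K,H).
S: inherits non-unit rules of {S} → KSK | ag | g.
H: inherits non-unit rules of {H} → Sg | gg.
K: inherits non-unit rules of {H, K} → KaH | Sg | g | gg.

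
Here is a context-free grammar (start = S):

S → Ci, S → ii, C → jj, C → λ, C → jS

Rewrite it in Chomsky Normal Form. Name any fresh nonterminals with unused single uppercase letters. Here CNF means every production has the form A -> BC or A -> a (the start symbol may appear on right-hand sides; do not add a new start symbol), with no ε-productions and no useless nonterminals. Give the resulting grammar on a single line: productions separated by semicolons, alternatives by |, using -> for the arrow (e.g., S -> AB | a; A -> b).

S -> i | BB | CB; A -> j; B -> i; C -> AA | AS

Nullable: {C}; after ε-elimination: S -> i | Ci | ii; C -> jS | jj.
No unit productions to eliminate.
TERM: introduce B -> i, A -> j and substitute in every rule of length ≥2.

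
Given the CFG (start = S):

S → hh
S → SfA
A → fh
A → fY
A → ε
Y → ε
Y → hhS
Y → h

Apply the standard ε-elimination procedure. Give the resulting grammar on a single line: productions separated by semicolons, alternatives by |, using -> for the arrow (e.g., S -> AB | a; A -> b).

Nullable set: {A, Y}.
S -> SfA: A nullable, giving Sf | SfA.
Drop A -> ε.
A -> fY: Y nullable, giving f | fY.
Drop Y -> ε.
Unchanged (no nullable symbols): S -> hh; A -> fh; Y -> h; Y -> hhS.

S -> Sf | hh | SfA; A -> f | fY | fh; Y -> h | hhS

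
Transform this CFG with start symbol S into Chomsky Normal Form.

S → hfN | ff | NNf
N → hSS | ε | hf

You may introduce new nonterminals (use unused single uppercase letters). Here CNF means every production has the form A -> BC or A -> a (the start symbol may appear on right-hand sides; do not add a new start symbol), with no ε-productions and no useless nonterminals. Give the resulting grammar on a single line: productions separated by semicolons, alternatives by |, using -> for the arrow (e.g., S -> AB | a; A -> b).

Nullable: {N}; after ε-elimination: S -> f | Nf | ff | hf | NNf | hfN; N -> hf | hSS.
No unit productions to eliminate.
TERM: introduce B -> f, A -> h and substitute in every rule of length ≥2.
BIN: N -> ASS becomes N -> AC, C -> SS; S -> ABN becomes S -> AD, D -> BN; S -> NNB becomes S -> NE, E -> NB.

S -> f | AB | AD | BB | NB | NE; A -> h; B -> f; C -> SS; D -> BN; E -> NB; N -> AB | AC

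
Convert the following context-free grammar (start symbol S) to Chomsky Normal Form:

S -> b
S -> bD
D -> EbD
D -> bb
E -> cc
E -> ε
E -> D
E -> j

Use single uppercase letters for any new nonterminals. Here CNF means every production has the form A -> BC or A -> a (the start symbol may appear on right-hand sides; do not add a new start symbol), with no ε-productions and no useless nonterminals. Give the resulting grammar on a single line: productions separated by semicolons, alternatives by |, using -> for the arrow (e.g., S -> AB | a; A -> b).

Nullable: {E}; after ε-elimination: S -> b | bD; D -> bD | bb | EbD; E -> D | j | cc.
After unit-elimination: S -> b | bD; D -> bD | bb | EbD; E -> j | bD | bb | cc | EbD.
TERM: introduce A -> b, B -> c and substitute in every rule of length ≥2.
BIN: D -> EAD becomes D -> EC, C -> AD; E -> EAD becomes E -> EF, F -> AD.

S -> b | AD; A -> b; B -> c; C -> AD; D -> AA | AD | EC; E -> j | AA | AD | BB | EF; F -> AD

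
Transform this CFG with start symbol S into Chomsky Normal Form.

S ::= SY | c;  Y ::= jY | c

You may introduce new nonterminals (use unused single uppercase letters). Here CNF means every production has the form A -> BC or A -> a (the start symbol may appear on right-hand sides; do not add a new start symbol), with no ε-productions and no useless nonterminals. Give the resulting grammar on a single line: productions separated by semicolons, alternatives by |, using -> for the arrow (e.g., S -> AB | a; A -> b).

No ε-productions.
No unit productions to eliminate.
TERM: introduce A -> j and substitute in every rule of length ≥2.

S -> c | SY; A -> j; Y -> c | AY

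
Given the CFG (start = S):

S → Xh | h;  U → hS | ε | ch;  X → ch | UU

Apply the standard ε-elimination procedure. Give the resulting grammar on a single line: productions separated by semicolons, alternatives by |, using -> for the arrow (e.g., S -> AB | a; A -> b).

S -> h | Xh; U -> ch | hS; X -> U | UU | ch

Nullable set: {U, X}.
S -> Xh: X nullable, giving Xh | h.
Drop U -> ε.
X -> UU: U, U nullable, giving U | UU.
Unchanged (no nullable symbols): S -> h; U -> ch; U -> hS; X -> ch.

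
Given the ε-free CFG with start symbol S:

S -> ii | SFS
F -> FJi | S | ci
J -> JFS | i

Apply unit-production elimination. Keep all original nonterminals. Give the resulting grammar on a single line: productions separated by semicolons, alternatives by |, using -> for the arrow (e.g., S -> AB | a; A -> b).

Unit productions: F->S.
Unit pairs (A ⇒* B via units): (F,S).
S: inherits non-unit rules of {S} → SFS | ii.
F: inherits non-unit rules of {F, S} → FJi | SFS | ci | ii.
J: inherits non-unit rules of {J} → JFS | i.

S -> ii | SFS; F -> ci | ii | FJi | SFS; J -> i | JFS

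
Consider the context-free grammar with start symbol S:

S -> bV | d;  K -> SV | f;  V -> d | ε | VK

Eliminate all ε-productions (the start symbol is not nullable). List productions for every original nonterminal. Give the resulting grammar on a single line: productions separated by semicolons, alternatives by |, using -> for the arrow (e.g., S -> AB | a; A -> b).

S -> b | d | bV; K -> S | f | SV; V -> K | d | VK

Nullable set: {V}.
S -> bV: V nullable, giving b | bV.
K -> SV: V nullable, giving S | SV.
Drop V -> ε.
V -> VK: V nullable, giving K | VK.
Unchanged (no nullable symbols): S -> d; K -> f; V -> d.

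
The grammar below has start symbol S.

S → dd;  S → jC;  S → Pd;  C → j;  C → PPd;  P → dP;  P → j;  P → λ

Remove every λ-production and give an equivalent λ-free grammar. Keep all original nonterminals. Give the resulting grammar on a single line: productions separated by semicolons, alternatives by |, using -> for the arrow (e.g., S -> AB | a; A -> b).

S -> d | Pd | dd | jC; C -> d | j | Pd | PPd; P -> d | j | dP

Nullable set: {P}.
S -> Pd: P nullable, giving Pd | d.
C -> PPd: P, P nullable, giving PPd | Pd | d.
Drop P -> λ.
P -> dP: P nullable, giving d | dP.
Unchanged (no nullable symbols): S -> dd; S -> jC; C -> j; P -> j.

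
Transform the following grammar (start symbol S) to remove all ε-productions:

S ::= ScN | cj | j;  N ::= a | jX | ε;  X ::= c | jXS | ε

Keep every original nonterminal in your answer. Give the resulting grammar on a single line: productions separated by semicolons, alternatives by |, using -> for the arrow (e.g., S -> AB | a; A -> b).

S -> j | Sc | cj | ScN; N -> a | j | jX; X -> c | jS | jXS

Nullable set: {N, X}.
S -> ScN: N nullable, giving Sc | ScN.
Drop N -> ε.
N -> jX: X nullable, giving j | jX.
Drop X -> ε.
X -> jXS: X nullable, giving jS | jXS.
Unchanged (no nullable symbols): S -> cj; S -> j; N -> a; X -> c.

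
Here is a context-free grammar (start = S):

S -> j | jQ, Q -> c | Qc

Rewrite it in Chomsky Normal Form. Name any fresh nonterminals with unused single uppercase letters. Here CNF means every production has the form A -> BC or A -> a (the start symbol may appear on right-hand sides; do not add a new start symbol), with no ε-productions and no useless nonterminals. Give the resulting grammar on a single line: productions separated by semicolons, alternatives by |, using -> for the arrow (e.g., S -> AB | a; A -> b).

No ε-productions.
No unit productions to eliminate.
TERM: introduce A -> c, B -> j and substitute in every rule of length ≥2.

S -> j | BQ; A -> c; B -> j; Q -> c | QA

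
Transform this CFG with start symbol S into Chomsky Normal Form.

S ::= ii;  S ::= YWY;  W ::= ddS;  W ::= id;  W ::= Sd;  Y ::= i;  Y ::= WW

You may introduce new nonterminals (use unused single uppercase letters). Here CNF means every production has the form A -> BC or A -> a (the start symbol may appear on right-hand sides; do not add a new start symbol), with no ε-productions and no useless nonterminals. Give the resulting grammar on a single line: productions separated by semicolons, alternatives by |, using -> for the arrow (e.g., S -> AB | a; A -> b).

No ε-productions.
No unit productions to eliminate.
TERM: introduce B -> d, A -> i and substitute in every rule of length ≥2.
BIN: S -> YWY becomes S -> YC, C -> WY; W -> BBS becomes W -> BD, D -> BS.

S -> AA | YC; A -> i; B -> d; C -> WY; D -> BS; W -> AB | BD | SB; Y -> i | WW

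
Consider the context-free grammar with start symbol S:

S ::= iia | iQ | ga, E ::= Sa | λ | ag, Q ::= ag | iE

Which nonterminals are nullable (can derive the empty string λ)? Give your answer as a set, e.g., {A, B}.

Directly nullable (have an ε-rule): {E}.
Not nullable: Q, S — each has a terminal in every rule's right-hand side or depends on a non-nullable symbol.

{E}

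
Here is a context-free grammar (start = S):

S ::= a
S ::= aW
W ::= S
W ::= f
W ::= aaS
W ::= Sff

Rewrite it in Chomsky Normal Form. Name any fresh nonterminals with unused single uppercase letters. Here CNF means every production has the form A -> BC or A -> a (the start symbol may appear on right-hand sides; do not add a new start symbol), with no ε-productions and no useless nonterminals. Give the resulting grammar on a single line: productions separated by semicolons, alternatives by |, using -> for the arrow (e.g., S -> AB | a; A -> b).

No ε-productions.
After unit-elimination: S -> a | aW; W -> a | f | aW | Sff | aaS.
TERM: introduce A -> a, B -> f and substitute in every rule of length ≥2.
BIN: W -> AAS becomes W -> AC, C -> AS; W -> SBB becomes W -> SD, D -> BB.

S -> a | AW; A -> a; B -> f; C -> AS; D -> BB; W -> a | f | AC | AW | SD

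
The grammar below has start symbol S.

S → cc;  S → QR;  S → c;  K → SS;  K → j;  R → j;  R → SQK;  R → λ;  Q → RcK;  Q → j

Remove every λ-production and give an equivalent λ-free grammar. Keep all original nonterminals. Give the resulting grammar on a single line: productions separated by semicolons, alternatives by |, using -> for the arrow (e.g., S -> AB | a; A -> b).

S -> Q | c | QR | cc; K -> j | SS; Q -> j | cK | RcK; R -> j | SQK

Nullable set: {R}.
S -> QR: R nullable, giving Q | QR.
Q -> RcK: R nullable, giving RcK | cK.
Drop R -> λ.
Unchanged (no nullable symbols): S -> c; S -> cc; K -> SS; K -> j; Q -> j; R -> SQK; R -> j.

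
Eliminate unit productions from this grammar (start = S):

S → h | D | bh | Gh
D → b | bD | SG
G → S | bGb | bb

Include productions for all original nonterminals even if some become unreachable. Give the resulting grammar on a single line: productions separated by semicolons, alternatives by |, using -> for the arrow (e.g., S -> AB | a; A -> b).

S -> b | h | Gh | SG | bD | bh; D -> b | SG | bD; G -> b | h | Gh | SG | bD | bb | bh | bGb

Unit productions: G->S, S->D.
Unit pairs (A ⇒* B via units): (G,D), (G,S), (S,D).
S: inherits non-unit rules of {D, S} → Gh | SG | b | bD | bh | h.
D: inherits non-unit rules of {D} → SG | b | bD.
G: inherits non-unit rules of {D, G, S} → Gh | SG | b | bD | bGb | bb | bh | h.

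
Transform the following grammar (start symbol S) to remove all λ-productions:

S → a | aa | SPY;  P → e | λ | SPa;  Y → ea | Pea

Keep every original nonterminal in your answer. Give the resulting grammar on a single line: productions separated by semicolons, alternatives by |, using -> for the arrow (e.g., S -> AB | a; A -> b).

Nullable set: {P}.
S -> SPY: P nullable, giving SPY | SY.
Drop P -> λ.
P -> SPa: P nullable, giving SPa | Sa.
Y -> Pea: P nullable, giving Pea | ea.
Unchanged (no nullable symbols): S -> a; S -> aa; P -> e; Y -> ea.

S -> a | SY | aa | SPY; P -> e | Sa | SPa; Y -> ea | Pea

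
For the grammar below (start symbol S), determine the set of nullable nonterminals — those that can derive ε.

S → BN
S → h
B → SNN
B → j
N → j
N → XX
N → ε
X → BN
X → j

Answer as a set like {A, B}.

{N}

Directly nullable (have an ε-rule): {N}.
Not nullable: B, S, X — each has a terminal in every rule's right-hand side or depends on a non-nullable symbol.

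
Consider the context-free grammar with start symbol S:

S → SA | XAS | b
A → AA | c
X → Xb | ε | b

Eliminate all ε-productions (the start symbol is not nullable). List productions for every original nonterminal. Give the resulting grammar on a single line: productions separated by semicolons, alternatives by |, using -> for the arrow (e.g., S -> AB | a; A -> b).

S -> b | AS | SA | XAS; A -> c | AA; X -> b | Xb

Nullable set: {X}.
S -> XAS: X nullable, giving AS | XAS.
Drop X -> ε.
X -> Xb: X nullable, giving Xb | b.
Unchanged (no nullable symbols): S -> SA; S -> b; A -> AA; A -> c; X -> b.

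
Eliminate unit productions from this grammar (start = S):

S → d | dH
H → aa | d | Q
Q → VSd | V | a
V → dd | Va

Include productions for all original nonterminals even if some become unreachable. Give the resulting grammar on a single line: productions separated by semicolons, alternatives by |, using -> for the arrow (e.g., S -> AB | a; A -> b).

Unit productions: H->Q, Q->V.
Unit pairs (A ⇒* B via units): (H,Q), (H,V), (Q,V).
S: inherits non-unit rules of {S} → d | dH.
H: inherits non-unit rules of {H, Q, V} → VSd | Va | a | aa | d | dd.
Q: inherits non-unit rules of {Q, V} → VSd | Va | a | dd.
V: inherits non-unit rules of {V} → Va | dd.

S -> d | dH; H -> a | d | Va | aa | dd | VSd; Q -> a | Va | dd | VSd; V -> Va | dd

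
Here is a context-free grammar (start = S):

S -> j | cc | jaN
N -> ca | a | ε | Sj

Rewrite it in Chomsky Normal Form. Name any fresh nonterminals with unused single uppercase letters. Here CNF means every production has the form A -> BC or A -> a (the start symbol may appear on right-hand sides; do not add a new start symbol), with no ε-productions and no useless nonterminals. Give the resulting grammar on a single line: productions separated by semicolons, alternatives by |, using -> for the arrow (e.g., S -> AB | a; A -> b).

Nullable: {N}; after ε-elimination: S -> j | cc | ja | jaN; N -> a | Sj | ca.
No unit productions to eliminate.
TERM: introduce C -> a, B -> c, A -> j and substitute in every rule of length ≥2.
BIN: S -> ACN becomes S -> AD, D -> CN.

S -> j | AC | AD | BB; A -> j; B -> c; C -> a; D -> CN; N -> a | BC | SA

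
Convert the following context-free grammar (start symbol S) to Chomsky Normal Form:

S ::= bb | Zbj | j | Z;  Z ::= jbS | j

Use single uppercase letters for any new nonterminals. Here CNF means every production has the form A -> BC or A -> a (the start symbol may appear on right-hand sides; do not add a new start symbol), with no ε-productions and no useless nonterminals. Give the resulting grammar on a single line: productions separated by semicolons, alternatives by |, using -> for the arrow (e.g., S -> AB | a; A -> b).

S -> j | AA | BC | ZD; A -> b; B -> j; C -> AS; D -> AB; E -> AS; Z -> j | BE

No ε-productions.
After unit-elimination: S -> j | bb | Zbj | jbS; Z -> j | jbS.
TERM: introduce A -> b, B -> j and substitute in every rule of length ≥2.
BIN: S -> BAS becomes S -> BC, C -> AS; S -> ZAB becomes S -> ZD, D -> AB; Z -> BAS becomes Z -> BE, E -> AS.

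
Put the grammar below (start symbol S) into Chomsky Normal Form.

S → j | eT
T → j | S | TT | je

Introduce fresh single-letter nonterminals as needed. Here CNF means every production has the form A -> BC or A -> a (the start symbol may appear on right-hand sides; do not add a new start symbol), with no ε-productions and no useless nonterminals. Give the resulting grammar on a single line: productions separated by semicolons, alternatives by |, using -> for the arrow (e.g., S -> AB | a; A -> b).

No ε-productions.
After unit-elimination: S -> j | eT; T -> j | TT | eT | je.
TERM: introduce A -> e, B -> j and substitute in every rule of length ≥2.

S -> j | AT; A -> e; B -> j; T -> j | AT | BA | TT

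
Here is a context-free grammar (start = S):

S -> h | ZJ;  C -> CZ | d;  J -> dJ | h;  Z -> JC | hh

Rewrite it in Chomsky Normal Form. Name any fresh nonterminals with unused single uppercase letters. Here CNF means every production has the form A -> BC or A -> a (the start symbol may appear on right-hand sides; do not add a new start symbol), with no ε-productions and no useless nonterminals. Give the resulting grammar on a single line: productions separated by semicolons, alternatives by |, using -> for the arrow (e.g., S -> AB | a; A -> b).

S -> h | ZJ; A -> d; B -> h; C -> d | CZ; J -> h | AJ; Z -> BB | JC

No ε-productions.
No unit productions to eliminate.
TERM: introduce A -> d, B -> h and substitute in every rule of length ≥2.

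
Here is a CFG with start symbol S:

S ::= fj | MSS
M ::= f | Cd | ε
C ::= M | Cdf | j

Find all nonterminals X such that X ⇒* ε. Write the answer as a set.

{C, M}

Directly nullable (have an ε-rule): {M}.
C is nullable via C -> M (every symbol on the right is already known nullable).
Not nullable: S — each has a terminal in every rule's right-hand side or depends on a non-nullable symbol.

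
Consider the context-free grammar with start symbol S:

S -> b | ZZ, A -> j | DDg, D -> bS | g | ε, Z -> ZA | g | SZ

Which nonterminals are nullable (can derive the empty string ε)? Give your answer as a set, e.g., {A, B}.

Directly nullable (have an ε-rule): {D}.
Not nullable: A, S, Z — each has a terminal in every rule's right-hand side or depends on a non-nullable symbol.

{D}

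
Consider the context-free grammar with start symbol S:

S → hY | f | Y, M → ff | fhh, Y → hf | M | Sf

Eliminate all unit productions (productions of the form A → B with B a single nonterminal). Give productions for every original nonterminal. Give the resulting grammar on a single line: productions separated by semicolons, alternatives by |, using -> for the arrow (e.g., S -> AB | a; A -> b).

S -> f | Sf | ff | hY | hf | fhh; M -> ff | fhh; Y -> Sf | ff | hf | fhh

Unit productions: S->Y, Y->M.
Unit pairs (A ⇒* B via units): (S,M), (S,Y), (Y,M).
S: inherits non-unit rules of {M, S, Y} → Sf | f | ff | fhh | hY | hf.
M: inherits non-unit rules of {M} → ff | fhh.
Y: inherits non-unit rules of {M, Y} → Sf | ff | fhh | hf.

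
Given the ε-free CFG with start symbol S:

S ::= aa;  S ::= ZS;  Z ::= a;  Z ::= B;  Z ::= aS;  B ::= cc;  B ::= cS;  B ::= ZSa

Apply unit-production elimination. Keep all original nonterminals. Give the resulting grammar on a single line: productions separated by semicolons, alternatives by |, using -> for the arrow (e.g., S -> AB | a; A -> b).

S -> ZS | aa; B -> cS | cc | ZSa; Z -> a | aS | cS | cc | ZSa

Unit productions: Z->B.
Unit pairs (A ⇒* B via units): (Z,B).
S: inherits non-unit rules of {S} → ZS | aa.
B: inherits non-unit rules of {B} → ZSa | cS | cc.
Z: inherits non-unit rules of {B, Z} → ZSa | a | aS | cS | cc.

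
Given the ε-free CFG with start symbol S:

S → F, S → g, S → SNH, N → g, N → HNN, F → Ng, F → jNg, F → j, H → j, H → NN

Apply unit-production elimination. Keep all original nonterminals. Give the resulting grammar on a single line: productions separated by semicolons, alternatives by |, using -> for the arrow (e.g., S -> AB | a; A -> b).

S -> g | j | Ng | SNH | jNg; F -> j | Ng | jNg; H -> j | NN; N -> g | HNN

Unit productions: S->F.
Unit pairs (A ⇒* B via units): (S,F).
S: inherits non-unit rules of {F, S} → Ng | SNH | g | j | jNg.
F: inherits non-unit rules of {F} → Ng | j | jNg.
H: inherits non-unit rules of {H} → NN | j.
N: inherits non-unit rules of {N} → HNN | g.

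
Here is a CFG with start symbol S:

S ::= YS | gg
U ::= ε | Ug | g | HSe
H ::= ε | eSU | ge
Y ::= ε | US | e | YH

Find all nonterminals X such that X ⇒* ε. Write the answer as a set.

Directly nullable (have an ε-rule): {H, U, Y}.
Not nullable: S — each has a terminal in every rule's right-hand side or depends on a non-nullable symbol.

{H, U, Y}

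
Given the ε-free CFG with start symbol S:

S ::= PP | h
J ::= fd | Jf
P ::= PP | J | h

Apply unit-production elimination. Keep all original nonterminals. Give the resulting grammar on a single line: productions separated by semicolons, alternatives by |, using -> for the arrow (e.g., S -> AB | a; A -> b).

S -> h | PP; J -> Jf | fd; P -> h | Jf | PP | fd

Unit productions: P->J.
Unit pairs (A ⇒* B via units): (P,J).
S: inherits non-unit rules of {S} → PP | h.
J: inherits non-unit rules of {J} → Jf | fd.
P: inherits non-unit rules of {J, P} → Jf | PP | fd | h.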